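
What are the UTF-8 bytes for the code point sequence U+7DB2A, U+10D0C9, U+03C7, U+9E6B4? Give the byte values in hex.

F1 BD AC AA F4 8D 83 89 CF 87 F2 9E 9A B4

U+7DB2A: 4-byte form → F1 BD AC AA.
U+10D0C9: 4-byte form → F4 8D 83 89.
U+03C7: 2-byte form → CF 87.
U+9E6B4: 4-byte form → F2 9E 9A B4.
Concatenated (14 bytes): F1 BD AC AA F4 8D 83 89 CF 87 F2 9E 9A B4.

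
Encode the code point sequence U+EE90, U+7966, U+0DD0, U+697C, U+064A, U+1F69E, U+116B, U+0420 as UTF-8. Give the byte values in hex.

EE BA 90 E7 A5 A6 E0 B7 90 E6 A5 BC D9 8A F0 9F 9A 9E E1 85 AB D0 A0

U+EE90: 3-byte form → EE BA 90.
U+7966: 3-byte form → E7 A5 A6.
U+0DD0: 3-byte form → E0 B7 90.
U+697C: 3-byte form → E6 A5 BC.
U+064A: 2-byte form → D9 8A.
U+1F69E: 4-byte form → F0 9F 9A 9E.
U+116B: 3-byte form → E1 85 AB.
U+0420: 2-byte form → D0 A0.
Concatenated (23 bytes): EE BA 90 E7 A5 A6 E0 B7 90 E6 A5 BC D9 8A F0 9F 9A 9E E1 85 AB D0 A0.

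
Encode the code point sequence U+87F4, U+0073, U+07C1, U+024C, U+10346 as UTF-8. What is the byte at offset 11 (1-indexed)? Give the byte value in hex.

1-indexed offset 11 is 0-indexed offset 10.
U+87F4 → 3-byte form E8 9F B4 at offsets 0–2.
U+0073 → 1-byte form 73 at offsets 3–3.
U+07C1 → 2-byte form DF 81 at offsets 4–5.
U+024C → 2-byte form C9 8C at offsets 6–7.
U+10346 → 4-byte form F0 90 8D 86 at offsets 8–11.
Offset 10 falls in char 5's range; it's byte 3 of F0 90 8D 86 = 0x8D.

0x8D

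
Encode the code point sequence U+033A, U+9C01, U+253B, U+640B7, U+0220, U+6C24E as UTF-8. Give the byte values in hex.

U+033A: 2-byte form → CC BA.
U+9C01: 3-byte form → E9 B0 81.
U+253B: 3-byte form → E2 94 BB.
U+640B7: 4-byte form → F1 A4 82 B7.
U+0220: 2-byte form → C8 A0.
U+6C24E: 4-byte form → F1 AC 89 8E.
Concatenated (18 bytes): CC BA E9 B0 81 E2 94 BB F1 A4 82 B7 C8 A0 F1 AC 89 8E.

CC BA E9 B0 81 E2 94 BB F1 A4 82 B7 C8 A0 F1 AC 89 8E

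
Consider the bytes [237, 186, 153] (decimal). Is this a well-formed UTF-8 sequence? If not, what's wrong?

Structurally a 3-byte sequence; payload = 0xDE99.
But 0xDE99 is in U+D800–U+DFFF, the surrogate range. Surrogates are not Unicode scalar values and are forbidden in UTF-8.

invalid (encodes a surrogate (U+D800–U+DFFF))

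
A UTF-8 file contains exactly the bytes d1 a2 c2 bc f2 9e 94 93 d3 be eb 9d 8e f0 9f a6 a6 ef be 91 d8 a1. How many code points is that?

Byte at offset 0: 0xD1 = 11010001 → 2-byte char (#1). Advance 2.
Byte at offset 2: 0xC2 = 11000010 → 2-byte char (#2). Advance 2.
Byte at offset 4: 0xF2 = 11110010 → 4-byte char (#3). Advance 4.
Byte at offset 8: 0xD3 = 11010011 → 2-byte char (#4). Advance 2.
Byte at offset 10: 0xEB = 11101011 → 3-byte char (#5). Advance 3.
Byte at offset 13: 0xF0 = 11110000 → 4-byte char (#6). Advance 4.
Byte at offset 17: 0xEF = 11101111 → 3-byte char (#7). Advance 3.
Byte at offset 20: 0xD8 = 11011000 → 2-byte char (#8). Advance 2.
Reached end at offset 22 after 8 code points.

8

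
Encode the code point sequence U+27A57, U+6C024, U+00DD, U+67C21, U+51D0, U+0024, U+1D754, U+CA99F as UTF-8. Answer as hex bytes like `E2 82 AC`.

U+27A57: 4-byte form → F0 A7 A9 97.
U+6C024: 4-byte form → F1 AC 80 A4.
U+00DD: 2-byte form → C3 9D.
U+67C21: 4-byte form → F1 A7 B0 A1.
U+51D0: 3-byte form → E5 87 90.
U+0024: 1-byte form → 24.
U+1D754: 4-byte form → F0 9D 9D 94.
U+CA99F: 4-byte form → F3 8A A6 9F.
Concatenated (26 bytes): F0 A7 A9 97 F1 AC 80 A4 C3 9D F1 A7 B0 A1 E5 87 90 24 F0 9D 9D 94 F3 8A A6 9F.

F0 A7 A9 97 F1 AC 80 A4 C3 9D F1 A7 B0 A1 E5 87 90 24 F0 9D 9D 94 F3 8A A6 9F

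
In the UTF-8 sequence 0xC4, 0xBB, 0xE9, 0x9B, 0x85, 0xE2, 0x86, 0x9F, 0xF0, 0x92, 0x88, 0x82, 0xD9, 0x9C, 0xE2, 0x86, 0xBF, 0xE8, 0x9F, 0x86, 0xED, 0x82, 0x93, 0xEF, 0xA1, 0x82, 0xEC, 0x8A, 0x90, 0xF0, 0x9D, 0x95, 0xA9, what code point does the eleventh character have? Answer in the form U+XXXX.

U+1D569

Offset 0: leading byte 0xC4 = 11000100 → 2-byte char #1 = C4 BB.
Offset 2: leading byte 0xE9 = 11101001 → 3-byte char #2 = E9 9B 85.
Offset 5: leading byte 0xE2 = 11100010 → 3-byte char #3 = E2 86 9F.
Offset 8: leading byte 0xF0 = 11110000 → 4-byte char #4 = F0 92 88 82.
Offset 12: leading byte 0xD9 = 11011001 → 2-byte char #5 = D9 9C.
Offset 14: leading byte 0xE2 = 11100010 → 3-byte char #6 = E2 86 BF.
Offset 17: leading byte 0xE8 = 11101000 → 3-byte char #7 = E8 9F 86.
Offset 20: leading byte 0xED = 11101101 → 3-byte char #8 = ED 82 93.
Offset 23: leading byte 0xEF = 11101111 → 3-byte char #9 = EF A1 82.
Offset 26: leading byte 0xEC = 11101100 → 3-byte char #10 = EC 8A 90.
Offset 29: leading byte 0xF0 = 11110000 → 4-byte char #11 = F0 9D 95 A9.
Leading byte 0xF0 = 11110000 matches 11110xxx → 4-byte sequence.
Byte 1: 0xF0 = 11110000, payload 000 (3 bits).
Byte 2: 0x9D = 10011101 (10xxxxxx ✓), payload 011101.
Byte 3: 0x95 = 10010101 (10xxxxxx ✓), payload 010101.
Byte 4: 0xA9 = 10101001 (10xxxxxx ✓), payload 101001.
Concatenate: 000011101010101101001 = 0x1D569 (21 bits → U+1D569).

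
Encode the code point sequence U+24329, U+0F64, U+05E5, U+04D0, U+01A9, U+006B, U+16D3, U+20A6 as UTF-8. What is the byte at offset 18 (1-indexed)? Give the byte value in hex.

1-indexed offset 18 is 0-indexed offset 17.
U+24329 → 4-byte form F0 A4 8C A9 at offsets 0–3.
U+0F64 → 3-byte form E0 BD A4 at offsets 4–6.
U+05E5 → 2-byte form D7 A5 at offsets 7–8.
U+04D0 → 2-byte form D3 90 at offsets 9–10.
U+01A9 → 2-byte form C6 A9 at offsets 11–12.
U+006B → 1-byte form 6B at offsets 13–13.
U+16D3 → 3-byte form E1 9B 93 at offsets 14–16.
U+20A6 → 3-byte form E2 82 A6 at offsets 17–19.
Offset 17 falls in char 8's range; it's byte 1 of E2 82 A6 = 0xE2.

0xE2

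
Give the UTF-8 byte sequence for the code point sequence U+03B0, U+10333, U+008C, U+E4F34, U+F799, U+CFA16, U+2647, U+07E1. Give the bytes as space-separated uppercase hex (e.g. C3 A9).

U+03B0: 2-byte form → CE B0.
U+10333: 4-byte form → F0 90 8C B3.
U+008C: 2-byte form → C2 8C.
U+E4F34: 4-byte form → F3 A4 BC B4.
U+F799: 3-byte form → EF 9E 99.
U+CFA16: 4-byte form → F3 8F A8 96.
U+2647: 3-byte form → E2 99 87.
U+07E1: 2-byte form → DF A1.
Concatenated (24 bytes): CE B0 F0 90 8C B3 C2 8C F3 A4 BC B4 EF 9E 99 F3 8F A8 96 E2 99 87 DF A1.

CE B0 F0 90 8C B3 C2 8C F3 A4 BC B4 EF 9E 99 F3 8F A8 96 E2 99 87 DF A1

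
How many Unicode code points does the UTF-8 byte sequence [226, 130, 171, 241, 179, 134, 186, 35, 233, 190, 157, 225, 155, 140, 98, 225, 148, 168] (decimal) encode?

Byte at offset 0: 0xE2 = 11100010 → 3-byte char (#1). Advance 3.
Byte at offset 3: 0xF1 = 11110001 → 4-byte char (#2). Advance 4.
Byte at offset 7: 0x23 = 00100011 → 1-byte char (#3). Advance 1.
Byte at offset 8: 0xE9 = 11101001 → 3-byte char (#4). Advance 3.
Byte at offset 11: 0xE1 = 11100001 → 3-byte char (#5). Advance 3.
Byte at offset 14: 0x62 = 01100010 → 1-byte char (#6). Advance 1.
Byte at offset 15: 0xE1 = 11100001 → 3-byte char (#7). Advance 3.
Reached end at offset 18 after 7 code points.

7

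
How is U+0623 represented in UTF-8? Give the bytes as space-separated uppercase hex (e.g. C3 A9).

D8 A3

U+0623 = 0x623 = 1571 decimal. In range U+0080–U+07FF → 2-byte form: 110xxxxx 10xxxxxx.
Binary (11 bits): 11000100011.
Split 5+6: 11000 | 100011.
Byte 1: 11011000 = 0xD8.
Byte 2: 10100011 = 0xA3.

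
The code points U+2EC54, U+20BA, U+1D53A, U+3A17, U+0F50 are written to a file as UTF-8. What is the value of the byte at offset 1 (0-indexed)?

U+2EC54 → 4-byte form F0 AE B1 94 at offsets 0–3.
Offset 1 falls in char 1's range; it's byte 2 of F0 AE B1 94 = 0xAE.

0xAE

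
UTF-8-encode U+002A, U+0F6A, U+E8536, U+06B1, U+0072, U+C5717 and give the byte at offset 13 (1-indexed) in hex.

1-indexed offset 13 is 0-indexed offset 12.
U+002A → 1-byte form 2A at offsets 0–0.
U+0F6A → 3-byte form E0 BD AA at offsets 1–3.
U+E8536 → 4-byte form F3 A8 94 B6 at offsets 4–7.
U+06B1 → 2-byte form DA B1 at offsets 8–9.
U+0072 → 1-byte form 72 at offsets 10–10.
U+C5717 → 4-byte form F3 85 9C 97 at offsets 11–14.
Offset 12 falls in char 6's range; it's byte 2 of F3 85 9C 97 = 0x85.

0x85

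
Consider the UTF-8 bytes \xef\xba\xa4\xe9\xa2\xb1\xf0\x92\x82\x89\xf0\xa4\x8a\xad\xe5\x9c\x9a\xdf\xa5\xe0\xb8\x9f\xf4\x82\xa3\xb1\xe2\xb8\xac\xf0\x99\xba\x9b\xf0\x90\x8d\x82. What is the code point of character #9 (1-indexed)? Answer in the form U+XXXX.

Offset 0: leading byte 0xEF = 11101111 → 3-byte char #1 = EF BA A4.
Offset 3: leading byte 0xE9 = 11101001 → 3-byte char #2 = E9 A2 B1.
Offset 6: leading byte 0xF0 = 11110000 → 4-byte char #3 = F0 92 82 89.
Offset 10: leading byte 0xF0 = 11110000 → 4-byte char #4 = F0 A4 8A AD.
Offset 14: leading byte 0xE5 = 11100101 → 3-byte char #5 = E5 9C 9A.
Offset 17: leading byte 0xDF = 11011111 → 2-byte char #6 = DF A5.
Offset 19: leading byte 0xE0 = 11100000 → 3-byte char #7 = E0 B8 9F.
Offset 22: leading byte 0xF4 = 11110100 → 4-byte char #8 = F4 82 A3 B1.
Offset 26: leading byte 0xE2 = 11100010 → 3-byte char #9 = E2 B8 AC.
Leading byte 0xE2 = 11100010 matches 1110xxxx → 3-byte sequence.
Byte 1: 0xE2 = 11100010, payload 0010 (4 bits).
Byte 2: 0xB8 = 10111000 (10xxxxxx ✓), payload 111000.
Byte 3: 0xAC = 10101100 (10xxxxxx ✓), payload 101100.
Concatenate: 0010111000101100 = 0x2E2C (16 bits → U+2E2C).

U+2E2C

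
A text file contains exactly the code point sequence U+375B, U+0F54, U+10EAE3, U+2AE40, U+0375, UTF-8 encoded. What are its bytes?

U+375B: 3-byte form → E3 9D 9B.
U+0F54: 3-byte form → E0 BD 94.
U+10EAE3: 4-byte form → F4 8E AB A3.
U+2AE40: 4-byte form → F0 AA B9 80.
U+0375: 2-byte form → CD B5.
Concatenated (16 bytes): E3 9D 9B E0 BD 94 F4 8E AB A3 F0 AA B9 80 CD B5.

E3 9D 9B E0 BD 94 F4 8E AB A3 F0 AA B9 80 CD B5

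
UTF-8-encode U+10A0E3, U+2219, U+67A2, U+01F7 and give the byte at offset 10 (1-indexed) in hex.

0xA2

1-indexed offset 10 is 0-indexed offset 9.
U+10A0E3 → 4-byte form F4 8A 83 A3 at offsets 0–3.
U+2219 → 3-byte form E2 88 99 at offsets 4–6.
U+67A2 → 3-byte form E6 9E A2 at offsets 7–9.
Offset 9 falls in char 3's range; it's byte 3 of E6 9E A2 = 0xA2.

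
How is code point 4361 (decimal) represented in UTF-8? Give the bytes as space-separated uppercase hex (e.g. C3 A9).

E1 84 89

U+1109 = 0x1109 = 4361 decimal. In range U+0800–U+FFFF → 3-byte form: 1110xxxx 10xxxxxx 10xxxxxx.
Binary (16 bits): 0001000100001001.
Split 4+6+6: 0001 | 000100 | 001001.
Byte 1: 11100001 = 0xE1.
Byte 2: 10000100 = 0x84.
Byte 3: 10001001 = 0x89.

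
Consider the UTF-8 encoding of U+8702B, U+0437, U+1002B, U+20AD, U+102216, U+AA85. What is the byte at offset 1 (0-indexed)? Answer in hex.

U+8702B → 4-byte form F2 87 80 AB at offsets 0–3.
Offset 1 falls in char 1's range; it's byte 2 of F2 87 80 AB = 0x87.

0x87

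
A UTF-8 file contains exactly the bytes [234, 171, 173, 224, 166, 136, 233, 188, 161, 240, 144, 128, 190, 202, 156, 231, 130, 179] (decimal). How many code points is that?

Byte at offset 0: 0xEA = 11101010 → 3-byte char (#1). Advance 3.
Byte at offset 3: 0xE0 = 11100000 → 3-byte char (#2). Advance 3.
Byte at offset 6: 0xE9 = 11101001 → 3-byte char (#3). Advance 3.
Byte at offset 9: 0xF0 = 11110000 → 4-byte char (#4). Advance 4.
Byte at offset 13: 0xCA = 11001010 → 2-byte char (#5). Advance 2.
Byte at offset 15: 0xE7 = 11100111 → 3-byte char (#6). Advance 3.
Reached end at offset 18 after 6 code points.

6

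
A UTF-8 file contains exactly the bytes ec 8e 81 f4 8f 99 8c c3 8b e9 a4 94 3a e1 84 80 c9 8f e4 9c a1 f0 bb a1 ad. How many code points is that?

Byte at offset 0: 0xEC = 11101100 → 3-byte char (#1). Advance 3.
Byte at offset 3: 0xF4 = 11110100 → 4-byte char (#2). Advance 4.
Byte at offset 7: 0xC3 = 11000011 → 2-byte char (#3). Advance 2.
Byte at offset 9: 0xE9 = 11101001 → 3-byte char (#4). Advance 3.
Byte at offset 12: 0x3A = 00111010 → 1-byte char (#5). Advance 1.
Byte at offset 13: 0xE1 = 11100001 → 3-byte char (#6). Advance 3.
Byte at offset 16: 0xC9 = 11001001 → 2-byte char (#7). Advance 2.
Byte at offset 18: 0xE4 = 11100100 → 3-byte char (#8). Advance 3.
Byte at offset 21: 0xF0 = 11110000 → 4-byte char (#9). Advance 4.
Reached end at offset 25 after 9 code points.

9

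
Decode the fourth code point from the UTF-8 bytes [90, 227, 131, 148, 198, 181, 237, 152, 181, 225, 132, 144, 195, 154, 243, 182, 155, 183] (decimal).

Offset 0: leading byte 0x5A = 01011010 → 1-byte char #1 = 5A.
Offset 1: leading byte 0xE3 = 11100011 → 3-byte char #2 = E3 83 94.
Offset 4: leading byte 0xC6 = 11000110 → 2-byte char #3 = C6 B5.
Offset 6: leading byte 0xED = 11101101 → 3-byte char #4 = ED 98 B5.
Leading byte 0xED = 11101101 matches 1110xxxx → 3-byte sequence.
Byte 1: 0xED = 11101101, payload 1101 (4 bits).
Byte 2: 0x98 = 10011000 (10xxxxxx ✓), payload 011000.
Byte 3: 0xB5 = 10110101 (10xxxxxx ✓), payload 110101.
Concatenate: 1101011000110101 = 0xD635 (16 bits → U+D635).

U+D635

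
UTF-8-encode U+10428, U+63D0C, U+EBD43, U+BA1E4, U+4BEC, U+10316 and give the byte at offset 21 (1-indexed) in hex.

0x90

1-indexed offset 21 is 0-indexed offset 20.
U+10428 → 4-byte form F0 90 90 A8 at offsets 0–3.
U+63D0C → 4-byte form F1 A3 B4 8C at offsets 4–7.
U+EBD43 → 4-byte form F3 AB B5 83 at offsets 8–11.
U+BA1E4 → 4-byte form F2 BA 87 A4 at offsets 12–15.
U+4BEC → 3-byte form E4 AF AC at offsets 16–18.
U+10316 → 4-byte form F0 90 8C 96 at offsets 19–22.
Offset 20 falls in char 6's range; it's byte 2 of F0 90 8C 96 = 0x90.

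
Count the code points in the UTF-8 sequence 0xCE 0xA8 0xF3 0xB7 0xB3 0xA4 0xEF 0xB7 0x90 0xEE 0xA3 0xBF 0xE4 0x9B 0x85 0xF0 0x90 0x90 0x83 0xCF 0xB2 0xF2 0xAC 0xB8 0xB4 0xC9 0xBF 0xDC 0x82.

10

Byte at offset 0: 0xCE = 11001110 → 2-byte char (#1). Advance 2.
Byte at offset 2: 0xF3 = 11110011 → 4-byte char (#2). Advance 4.
Byte at offset 6: 0xEF = 11101111 → 3-byte char (#3). Advance 3.
Byte at offset 9: 0xEE = 11101110 → 3-byte char (#4). Advance 3.
Byte at offset 12: 0xE4 = 11100100 → 3-byte char (#5). Advance 3.
Byte at offset 15: 0xF0 = 11110000 → 4-byte char (#6). Advance 4.
Byte at offset 19: 0xCF = 11001111 → 2-byte char (#7). Advance 2.
Byte at offset 21: 0xF2 = 11110010 → 4-byte char (#8). Advance 4.
Byte at offset 25: 0xC9 = 11001001 → 2-byte char (#9). Advance 2.
Byte at offset 27: 0xDC = 11011100 → 2-byte char (#10). Advance 2.
Reached end at offset 29 after 10 code points.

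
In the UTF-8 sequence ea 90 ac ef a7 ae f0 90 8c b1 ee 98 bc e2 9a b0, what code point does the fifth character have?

U+26B0

Offset 0: leading byte 0xEA = 11101010 → 3-byte char #1 = EA 90 AC.
Offset 3: leading byte 0xEF = 11101111 → 3-byte char #2 = EF A7 AE.
Offset 6: leading byte 0xF0 = 11110000 → 4-byte char #3 = F0 90 8C B1.
Offset 10: leading byte 0xEE = 11101110 → 3-byte char #4 = EE 98 BC.
Offset 13: leading byte 0xE2 = 11100010 → 3-byte char #5 = E2 9A B0.
Leading byte 0xE2 = 11100010 matches 1110xxxx → 3-byte sequence.
Byte 1: 0xE2 = 11100010, payload 0010 (4 bits).
Byte 2: 0x9A = 10011010 (10xxxxxx ✓), payload 011010.
Byte 3: 0xB0 = 10110000 (10xxxxxx ✓), payload 110000.
Concatenate: 0010011010110000 = 0x26B0 (16 bits → U+26B0).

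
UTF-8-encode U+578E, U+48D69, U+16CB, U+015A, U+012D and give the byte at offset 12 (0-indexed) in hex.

U+578E → 3-byte form E5 9E 8E at offsets 0–2.
U+48D69 → 4-byte form F1 88 B5 A9 at offsets 3–6.
U+16CB → 3-byte form E1 9B 8B at offsets 7–9.
U+015A → 2-byte form C5 9A at offsets 10–11.
U+012D → 2-byte form C4 AD at offsets 12–13.
Offset 12 falls in char 5's range; it's byte 1 of C4 AD = 0xC4.

0xC4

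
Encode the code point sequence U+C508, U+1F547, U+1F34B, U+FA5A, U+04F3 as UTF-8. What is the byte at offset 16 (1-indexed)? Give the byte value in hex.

0xB3

1-indexed offset 16 is 0-indexed offset 15.
U+C508 → 3-byte form EC 94 88 at offsets 0–2.
U+1F547 → 4-byte form F0 9F 95 87 at offsets 3–6.
U+1F34B → 4-byte form F0 9F 8D 8B at offsets 7–10.
U+FA5A → 3-byte form EF A9 9A at offsets 11–13.
U+04F3 → 2-byte form D3 B3 at offsets 14–15.
Offset 15 falls in char 5's range; it's byte 2 of D3 B3 = 0xB3.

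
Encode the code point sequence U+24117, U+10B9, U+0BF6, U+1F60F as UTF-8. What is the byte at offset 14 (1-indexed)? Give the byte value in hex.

1-indexed offset 14 is 0-indexed offset 13.
U+24117 → 4-byte form F0 A4 84 97 at offsets 0–3.
U+10B9 → 3-byte form E1 82 B9 at offsets 4–6.
U+0BF6 → 3-byte form E0 AF B6 at offsets 7–9.
U+1F60F → 4-byte form F0 9F 98 8F at offsets 10–13.
Offset 13 falls in char 4's range; it's byte 4 of F0 9F 98 8F = 0x8F.

0x8F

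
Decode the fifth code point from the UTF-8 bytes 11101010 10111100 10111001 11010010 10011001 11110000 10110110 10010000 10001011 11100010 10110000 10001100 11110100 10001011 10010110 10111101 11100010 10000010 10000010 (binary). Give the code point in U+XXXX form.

U+10B5BD

Offset 0: leading byte 0xEA = 11101010 → 3-byte char #1 = EA BC B9.
Offset 3: leading byte 0xD2 = 11010010 → 2-byte char #2 = D2 99.
Offset 5: leading byte 0xF0 = 11110000 → 4-byte char #3 = F0 B6 90 8B.
Offset 9: leading byte 0xE2 = 11100010 → 3-byte char #4 = E2 B0 8C.
Offset 12: leading byte 0xF4 = 11110100 → 4-byte char #5 = F4 8B 96 BD.
Leading byte 0xF4 = 11110100 matches 11110xxx → 4-byte sequence.
Byte 1: 0xF4 = 11110100, payload 100 (3 bits).
Byte 2: 0x8B = 10001011 (10xxxxxx ✓), payload 001011.
Byte 3: 0x96 = 10010110 (10xxxxxx ✓), payload 010110.
Byte 4: 0xBD = 10111101 (10xxxxxx ✓), payload 111101.
Concatenate: 100001011010110111101 = 0x10B5BD (21 bits → U+10B5BD).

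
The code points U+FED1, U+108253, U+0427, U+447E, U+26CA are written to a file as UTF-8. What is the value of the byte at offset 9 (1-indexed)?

1-indexed offset 9 is 0-indexed offset 8.
U+FED1 → 3-byte form EF BB 91 at offsets 0–2.
U+108253 → 4-byte form F4 88 89 93 at offsets 3–6.
U+0427 → 2-byte form D0 A7 at offsets 7–8.
Offset 8 falls in char 3's range; it's byte 2 of D0 A7 = 0xA7.

0xA7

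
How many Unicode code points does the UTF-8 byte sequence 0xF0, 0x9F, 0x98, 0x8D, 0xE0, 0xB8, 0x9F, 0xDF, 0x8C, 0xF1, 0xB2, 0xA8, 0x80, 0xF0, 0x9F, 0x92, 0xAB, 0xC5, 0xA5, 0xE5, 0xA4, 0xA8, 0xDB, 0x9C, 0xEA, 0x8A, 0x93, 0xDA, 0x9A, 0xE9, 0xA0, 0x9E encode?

11

Byte at offset 0: 0xF0 = 11110000 → 4-byte char (#1). Advance 4.
Byte at offset 4: 0xE0 = 11100000 → 3-byte char (#2). Advance 3.
Byte at offset 7: 0xDF = 11011111 → 2-byte char (#3). Advance 2.
Byte at offset 9: 0xF1 = 11110001 → 4-byte char (#4). Advance 4.
Byte at offset 13: 0xF0 = 11110000 → 4-byte char (#5). Advance 4.
Byte at offset 17: 0xC5 = 11000101 → 2-byte char (#6). Advance 2.
Byte at offset 19: 0xE5 = 11100101 → 3-byte char (#7). Advance 3.
Byte at offset 22: 0xDB = 11011011 → 2-byte char (#8). Advance 2.
Byte at offset 24: 0xEA = 11101010 → 3-byte char (#9). Advance 3.
Byte at offset 27: 0xDA = 11011010 → 2-byte char (#10). Advance 2.
Byte at offset 29: 0xE9 = 11101001 → 3-byte char (#11). Advance 3.
Reached end at offset 32 after 11 code points.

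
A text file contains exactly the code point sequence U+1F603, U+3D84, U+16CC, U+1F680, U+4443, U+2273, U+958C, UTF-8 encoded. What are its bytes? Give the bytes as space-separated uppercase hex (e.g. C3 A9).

U+1F603: 4-byte form → F0 9F 98 83.
U+3D84: 3-byte form → E3 B6 84.
U+16CC: 3-byte form → E1 9B 8C.
U+1F680: 4-byte form → F0 9F 9A 80.
U+4443: 3-byte form → E4 91 83.
U+2273: 3-byte form → E2 89 B3.
U+958C: 3-byte form → E9 96 8C.
Concatenated (23 bytes): F0 9F 98 83 E3 B6 84 E1 9B 8C F0 9F 9A 80 E4 91 83 E2 89 B3 E9 96 8C.

F0 9F 98 83 E3 B6 84 E1 9B 8C F0 9F 9A 80 E4 91 83 E2 89 B3 E9 96 8C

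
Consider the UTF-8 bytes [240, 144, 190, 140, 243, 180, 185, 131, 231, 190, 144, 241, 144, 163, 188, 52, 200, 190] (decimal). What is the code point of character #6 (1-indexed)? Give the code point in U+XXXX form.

U+023E

Offset 0: leading byte 0xF0 = 11110000 → 4-byte char #1 = F0 90 BE 8C.
Offset 4: leading byte 0xF3 = 11110011 → 4-byte char #2 = F3 B4 B9 83.
Offset 8: leading byte 0xE7 = 11100111 → 3-byte char #3 = E7 BE 90.
Offset 11: leading byte 0xF1 = 11110001 → 4-byte char #4 = F1 90 A3 BC.
Offset 15: leading byte 0x34 = 00110100 → 1-byte char #5 = 34.
Offset 16: leading byte 0xC8 = 11001000 → 2-byte char #6 = C8 BE.
Leading byte 0xC8 = 11001000 matches 110xxxxx → 2-byte sequence.
Byte 1: 0xC8 = 11001000, payload 01000 (5 bits).
Byte 2: 0xBE = 10111110 (10xxxxxx ✓), payload 111110.
Concatenate: 01000111110 = 0x23E (11 bits → U+023E).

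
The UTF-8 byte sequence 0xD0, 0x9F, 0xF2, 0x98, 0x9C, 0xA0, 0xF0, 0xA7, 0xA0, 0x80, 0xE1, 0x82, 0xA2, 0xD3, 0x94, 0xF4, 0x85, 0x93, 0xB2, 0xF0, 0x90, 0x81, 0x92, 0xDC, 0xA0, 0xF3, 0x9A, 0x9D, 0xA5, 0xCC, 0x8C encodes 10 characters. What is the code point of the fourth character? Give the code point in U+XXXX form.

U+10A2

Offset 0: leading byte 0xD0 = 11010000 → 2-byte char #1 = D0 9F.
Offset 2: leading byte 0xF2 = 11110010 → 4-byte char #2 = F2 98 9C A0.
Offset 6: leading byte 0xF0 = 11110000 → 4-byte char #3 = F0 A7 A0 80.
Offset 10: leading byte 0xE1 = 11100001 → 3-byte char #4 = E1 82 A2.
Leading byte 0xE1 = 11100001 matches 1110xxxx → 3-byte sequence.
Byte 1: 0xE1 = 11100001, payload 0001 (4 bits).
Byte 2: 0x82 = 10000010 (10xxxxxx ✓), payload 000010.
Byte 3: 0xA2 = 10100010 (10xxxxxx ✓), payload 100010.
Concatenate: 0001000010100010 = 0x10A2 (16 bits → U+10A2).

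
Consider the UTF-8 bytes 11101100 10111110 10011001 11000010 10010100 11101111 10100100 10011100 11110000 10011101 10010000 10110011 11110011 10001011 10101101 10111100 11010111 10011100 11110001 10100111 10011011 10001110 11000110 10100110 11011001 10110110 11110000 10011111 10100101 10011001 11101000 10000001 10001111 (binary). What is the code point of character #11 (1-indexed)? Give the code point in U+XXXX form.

Offset 0: leading byte 0xEC = 11101100 → 3-byte char #1 = EC BE 99.
Offset 3: leading byte 0xC2 = 11000010 → 2-byte char #2 = C2 94.
Offset 5: leading byte 0xEF = 11101111 → 3-byte char #3 = EF A4 9C.
Offset 8: leading byte 0xF0 = 11110000 → 4-byte char #4 = F0 9D 90 B3.
Offset 12: leading byte 0xF3 = 11110011 → 4-byte char #5 = F3 8B AD BC.
Offset 16: leading byte 0xD7 = 11010111 → 2-byte char #6 = D7 9C.
Offset 18: leading byte 0xF1 = 11110001 → 4-byte char #7 = F1 A7 9B 8E.
Offset 22: leading byte 0xC6 = 11000110 → 2-byte char #8 = C6 A6.
Offset 24: leading byte 0xD9 = 11011001 → 2-byte char #9 = D9 B6.
Offset 26: leading byte 0xF0 = 11110000 → 4-byte char #10 = F0 9F A5 99.
Offset 30: leading byte 0xE8 = 11101000 → 3-byte char #11 = E8 81 8F.
Leading byte 0xE8 = 11101000 matches 1110xxxx → 3-byte sequence.
Byte 1: 0xE8 = 11101000, payload 1000 (4 bits).
Byte 2: 0x81 = 10000001 (10xxxxxx ✓), payload 000001.
Byte 3: 0x8F = 10001111 (10xxxxxx ✓), payload 001111.
Concatenate: 1000000001001111 = 0x804F (16 bits → U+804F).

U+804F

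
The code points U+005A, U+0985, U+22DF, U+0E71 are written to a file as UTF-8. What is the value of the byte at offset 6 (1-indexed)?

1-indexed offset 6 is 0-indexed offset 5.
U+005A → 1-byte form 5A at offsets 0–0.
U+0985 → 3-byte form E0 A6 85 at offsets 1–3.
U+22DF → 3-byte form E2 8B 9F at offsets 4–6.
Offset 5 falls in char 3's range; it's byte 2 of E2 8B 9F = 0x8B.

0x8B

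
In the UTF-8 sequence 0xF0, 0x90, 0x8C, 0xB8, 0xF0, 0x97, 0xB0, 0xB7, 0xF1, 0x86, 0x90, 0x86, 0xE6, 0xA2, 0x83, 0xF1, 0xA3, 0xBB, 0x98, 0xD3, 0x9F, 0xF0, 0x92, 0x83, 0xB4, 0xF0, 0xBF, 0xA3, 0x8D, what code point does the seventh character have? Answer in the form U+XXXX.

Offset 0: leading byte 0xF0 = 11110000 → 4-byte char #1 = F0 90 8C B8.
Offset 4: leading byte 0xF0 = 11110000 → 4-byte char #2 = F0 97 B0 B7.
Offset 8: leading byte 0xF1 = 11110001 → 4-byte char #3 = F1 86 90 86.
Offset 12: leading byte 0xE6 = 11100110 → 3-byte char #4 = E6 A2 83.
Offset 15: leading byte 0xF1 = 11110001 → 4-byte char #5 = F1 A3 BB 98.
Offset 19: leading byte 0xD3 = 11010011 → 2-byte char #6 = D3 9F.
Offset 21: leading byte 0xF0 = 11110000 → 4-byte char #7 = F0 92 83 B4.
Leading byte 0xF0 = 11110000 matches 11110xxx → 4-byte sequence.
Byte 1: 0xF0 = 11110000, payload 000 (3 bits).
Byte 2: 0x92 = 10010010 (10xxxxxx ✓), payload 010010.
Byte 3: 0x83 = 10000011 (10xxxxxx ✓), payload 000011.
Byte 4: 0xB4 = 10110100 (10xxxxxx ✓), payload 110100.
Concatenate: 000010010000011110100 = 0x120F4 (21 bits → U+120F4).

U+120F4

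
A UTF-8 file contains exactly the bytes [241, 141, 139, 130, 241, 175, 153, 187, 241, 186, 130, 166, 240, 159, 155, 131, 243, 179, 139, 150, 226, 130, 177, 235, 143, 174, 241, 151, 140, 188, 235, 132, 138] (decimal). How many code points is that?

Byte at offset 0: 0xF1 = 11110001 → 4-byte char (#1). Advance 4.
Byte at offset 4: 0xF1 = 11110001 → 4-byte char (#2). Advance 4.
Byte at offset 8: 0xF1 = 11110001 → 4-byte char (#3). Advance 4.
Byte at offset 12: 0xF0 = 11110000 → 4-byte char (#4). Advance 4.
Byte at offset 16: 0xF3 = 11110011 → 4-byte char (#5). Advance 4.
Byte at offset 20: 0xE2 = 11100010 → 3-byte char (#6). Advance 3.
Byte at offset 23: 0xEB = 11101011 → 3-byte char (#7). Advance 3.
Byte at offset 26: 0xF1 = 11110001 → 4-byte char (#8). Advance 4.
Byte at offset 30: 0xEB = 11101011 → 3-byte char (#9). Advance 3.
Reached end at offset 33 after 9 code points.

9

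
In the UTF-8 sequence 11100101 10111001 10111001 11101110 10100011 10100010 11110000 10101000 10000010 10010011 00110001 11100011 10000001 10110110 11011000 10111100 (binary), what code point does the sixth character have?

Offset 0: leading byte 0xE5 = 11100101 → 3-byte char #1 = E5 B9 B9.
Offset 3: leading byte 0xEE = 11101110 → 3-byte char #2 = EE A3 A2.
Offset 6: leading byte 0xF0 = 11110000 → 4-byte char #3 = F0 A8 82 93.
Offset 10: leading byte 0x31 = 00110001 → 1-byte char #4 = 31.
Offset 11: leading byte 0xE3 = 11100011 → 3-byte char #5 = E3 81 B6.
Offset 14: leading byte 0xD8 = 11011000 → 2-byte char #6 = D8 BC.
Leading byte 0xD8 = 11011000 matches 110xxxxx → 2-byte sequence.
Byte 1: 0xD8 = 11011000, payload 11000 (5 bits).
Byte 2: 0xBC = 10111100 (10xxxxxx ✓), payload 111100.
Concatenate: 11000111100 = 0x63C (11 bits → U+063C).

U+063C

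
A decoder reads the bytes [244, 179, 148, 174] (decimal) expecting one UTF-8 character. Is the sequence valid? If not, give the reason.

invalid (encodes a value above U+10FFFF)

Leading byte 0xF4 = 11110100 → 4-byte form.
Payload = 0x13352E, which exceeds U+10FFFF, the maximum Unicode code point. (Leading bytes F5–FF, or F4 followed by ≥ 0x90, are invalid.)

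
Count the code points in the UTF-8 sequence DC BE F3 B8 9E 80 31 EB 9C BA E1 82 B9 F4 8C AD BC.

Byte at offset 0: 0xDC = 11011100 → 2-byte char (#1). Advance 2.
Byte at offset 2: 0xF3 = 11110011 → 4-byte char (#2). Advance 4.
Byte at offset 6: 0x31 = 00110001 → 1-byte char (#3). Advance 1.
Byte at offset 7: 0xEB = 11101011 → 3-byte char (#4). Advance 3.
Byte at offset 10: 0xE1 = 11100001 → 3-byte char (#5). Advance 3.
Byte at offset 13: 0xF4 = 11110100 → 4-byte char (#6). Advance 4.
Reached end at offset 17 after 6 code points.

6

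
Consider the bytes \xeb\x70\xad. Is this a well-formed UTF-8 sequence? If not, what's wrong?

invalid (non-continuation byte where continuation expected)

Leading byte 0xEB = 11101011 → 3-byte form.
Byte 2 is 0x70 = 01110000, which is not 10xxxxxx — expected a continuation byte.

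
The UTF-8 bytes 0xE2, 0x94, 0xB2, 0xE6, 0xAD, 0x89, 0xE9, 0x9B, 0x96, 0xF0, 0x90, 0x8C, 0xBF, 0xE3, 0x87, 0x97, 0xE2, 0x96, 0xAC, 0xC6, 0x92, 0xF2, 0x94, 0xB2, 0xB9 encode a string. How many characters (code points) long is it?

Byte at offset 0: 0xE2 = 11100010 → 3-byte char (#1). Advance 3.
Byte at offset 3: 0xE6 = 11100110 → 3-byte char (#2). Advance 3.
Byte at offset 6: 0xE9 = 11101001 → 3-byte char (#3). Advance 3.
Byte at offset 9: 0xF0 = 11110000 → 4-byte char (#4). Advance 4.
Byte at offset 13: 0xE3 = 11100011 → 3-byte char (#5). Advance 3.
Byte at offset 16: 0xE2 = 11100010 → 3-byte char (#6). Advance 3.
Byte at offset 19: 0xC6 = 11000110 → 2-byte char (#7). Advance 2.
Byte at offset 21: 0xF2 = 11110010 → 4-byte char (#8). Advance 4.
Reached end at offset 25 after 8 code points.

8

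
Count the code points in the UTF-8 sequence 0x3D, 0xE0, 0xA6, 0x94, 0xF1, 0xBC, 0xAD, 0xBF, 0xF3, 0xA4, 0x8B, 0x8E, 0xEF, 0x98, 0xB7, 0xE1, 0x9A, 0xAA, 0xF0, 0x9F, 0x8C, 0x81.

7

Byte at offset 0: 0x3D = 00111101 → 1-byte char (#1). Advance 1.
Byte at offset 1: 0xE0 = 11100000 → 3-byte char (#2). Advance 3.
Byte at offset 4: 0xF1 = 11110001 → 4-byte char (#3). Advance 4.
Byte at offset 8: 0xF3 = 11110011 → 4-byte char (#4). Advance 4.
Byte at offset 12: 0xEF = 11101111 → 3-byte char (#5). Advance 3.
Byte at offset 15: 0xE1 = 11100001 → 3-byte char (#6). Advance 3.
Byte at offset 18: 0xF0 = 11110000 → 4-byte char (#7). Advance 4.
Reached end at offset 22 after 7 code points.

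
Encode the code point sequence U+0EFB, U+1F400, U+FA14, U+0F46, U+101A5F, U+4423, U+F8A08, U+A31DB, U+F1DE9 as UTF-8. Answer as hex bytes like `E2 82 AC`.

U+0EFB: 3-byte form → E0 BB BB.
U+1F400: 4-byte form → F0 9F 90 80.
U+FA14: 3-byte form → EF A8 94.
U+0F46: 3-byte form → E0 BD 86.
U+101A5F: 4-byte form → F4 81 A9 9F.
U+4423: 3-byte form → E4 90 A3.
U+F8A08: 4-byte form → F3 B8 A8 88.
U+A31DB: 4-byte form → F2 A3 87 9B.
U+F1DE9: 4-byte form → F3 B1 B7 A9.
Concatenated (32 bytes): E0 BB BB F0 9F 90 80 EF A8 94 E0 BD 86 F4 81 A9 9F E4 90 A3 F3 B8 A8 88 F2 A3 87 9B F3 B1 B7 A9.

E0 BB BB F0 9F 90 80 EF A8 94 E0 BD 86 F4 81 A9 9F E4 90 A3 F3 B8 A8 88 F2 A3 87 9B F3 B1 B7 A9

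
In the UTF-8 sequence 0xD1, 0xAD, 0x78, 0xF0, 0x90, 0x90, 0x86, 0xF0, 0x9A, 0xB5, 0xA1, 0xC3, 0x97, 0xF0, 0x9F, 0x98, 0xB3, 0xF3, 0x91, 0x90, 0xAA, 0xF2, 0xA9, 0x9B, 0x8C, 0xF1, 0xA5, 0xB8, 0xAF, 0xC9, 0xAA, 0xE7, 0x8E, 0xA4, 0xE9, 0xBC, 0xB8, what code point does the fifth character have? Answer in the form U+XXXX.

Offset 0: leading byte 0xD1 = 11010001 → 2-byte char #1 = D1 AD.
Offset 2: leading byte 0x78 = 01111000 → 1-byte char #2 = 78.
Offset 3: leading byte 0xF0 = 11110000 → 4-byte char #3 = F0 90 90 86.
Offset 7: leading byte 0xF0 = 11110000 → 4-byte char #4 = F0 9A B5 A1.
Offset 11: leading byte 0xC3 = 11000011 → 2-byte char #5 = C3 97.
Leading byte 0xC3 = 11000011 matches 110xxxxx → 2-byte sequence.
Byte 1: 0xC3 = 11000011, payload 00011 (5 bits).
Byte 2: 0x97 = 10010111 (10xxxxxx ✓), payload 010111.
Concatenate: 00011010111 = 0xD7 (11 bits → U+00D7).

U+00D7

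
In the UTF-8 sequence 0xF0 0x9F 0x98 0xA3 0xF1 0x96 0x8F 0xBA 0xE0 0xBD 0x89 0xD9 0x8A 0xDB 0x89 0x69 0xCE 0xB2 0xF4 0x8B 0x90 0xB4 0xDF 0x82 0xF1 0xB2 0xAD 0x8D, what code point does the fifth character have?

Offset 0: leading byte 0xF0 = 11110000 → 4-byte char #1 = F0 9F 98 A3.
Offset 4: leading byte 0xF1 = 11110001 → 4-byte char #2 = F1 96 8F BA.
Offset 8: leading byte 0xE0 = 11100000 → 3-byte char #3 = E0 BD 89.
Offset 11: leading byte 0xD9 = 11011001 → 2-byte char #4 = D9 8A.
Offset 13: leading byte 0xDB = 11011011 → 2-byte char #5 = DB 89.
Leading byte 0xDB = 11011011 matches 110xxxxx → 2-byte sequence.
Byte 1: 0xDB = 11011011, payload 11011 (5 bits).
Byte 2: 0x89 = 10001001 (10xxxxxx ✓), payload 001001.
Concatenate: 11011001001 = 0x6C9 (11 bits → U+06C9).

U+06C9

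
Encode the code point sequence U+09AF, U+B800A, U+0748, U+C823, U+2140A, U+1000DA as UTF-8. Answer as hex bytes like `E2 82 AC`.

U+09AF: 3-byte form → E0 A6 AF.
U+B800A: 4-byte form → F2 B8 80 8A.
U+0748: 2-byte form → DD 88.
U+C823: 3-byte form → EC A0 A3.
U+2140A: 4-byte form → F0 A1 90 8A.
U+1000DA: 4-byte form → F4 80 83 9A.
Concatenated (20 bytes): E0 A6 AF F2 B8 80 8A DD 88 EC A0 A3 F0 A1 90 8A F4 80 83 9A.

E0 A6 AF F2 B8 80 8A DD 88 EC A0 A3 F0 A1 90 8A F4 80 83 9A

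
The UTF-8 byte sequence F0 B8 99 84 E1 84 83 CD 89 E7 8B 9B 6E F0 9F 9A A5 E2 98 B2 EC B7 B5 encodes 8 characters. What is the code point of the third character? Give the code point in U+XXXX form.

U+0349

Offset 0: leading byte 0xF0 = 11110000 → 4-byte char #1 = F0 B8 99 84.
Offset 4: leading byte 0xE1 = 11100001 → 3-byte char #2 = E1 84 83.
Offset 7: leading byte 0xCD = 11001101 → 2-byte char #3 = CD 89.
Leading byte 0xCD = 11001101 matches 110xxxxx → 2-byte sequence.
Byte 1: 0xCD = 11001101, payload 01101 (5 bits).
Byte 2: 0x89 = 10001001 (10xxxxxx ✓), payload 001001.
Concatenate: 01101001001 = 0x349 (11 bits → U+0349).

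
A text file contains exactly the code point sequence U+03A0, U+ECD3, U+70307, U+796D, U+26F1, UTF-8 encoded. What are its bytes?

CE A0 EE B3 93 F1 B0 8C 87 E7 A5 AD E2 9B B1

U+03A0: 2-byte form → CE A0.
U+ECD3: 3-byte form → EE B3 93.
U+70307: 4-byte form → F1 B0 8C 87.
U+796D: 3-byte form → E7 A5 AD.
U+26F1: 3-byte form → E2 9B B1.
Concatenated (15 bytes): CE A0 EE B3 93 F1 B0 8C 87 E7 A5 AD E2 9B B1.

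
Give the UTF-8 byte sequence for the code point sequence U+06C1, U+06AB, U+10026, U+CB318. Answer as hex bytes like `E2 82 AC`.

DB 81 DA AB F0 90 80 A6 F3 8B 8C 98

U+06C1: 2-byte form → DB 81.
U+06AB: 2-byte form → DA AB.
U+10026: 4-byte form → F0 90 80 A6.
U+CB318: 4-byte form → F3 8B 8C 98.
Concatenated (12 bytes): DB 81 DA AB F0 90 80 A6 F3 8B 8C 98.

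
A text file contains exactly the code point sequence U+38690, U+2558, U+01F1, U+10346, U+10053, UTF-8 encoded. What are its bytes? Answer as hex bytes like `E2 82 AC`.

F0 B8 9A 90 E2 95 98 C7 B1 F0 90 8D 86 F0 90 81 93

U+38690: 4-byte form → F0 B8 9A 90.
U+2558: 3-byte form → E2 95 98.
U+01F1: 2-byte form → C7 B1.
U+10346: 4-byte form → F0 90 8D 86.
U+10053: 4-byte form → F0 90 81 93.
Concatenated (17 bytes): F0 B8 9A 90 E2 95 98 C7 B1 F0 90 8D 86 F0 90 81 93.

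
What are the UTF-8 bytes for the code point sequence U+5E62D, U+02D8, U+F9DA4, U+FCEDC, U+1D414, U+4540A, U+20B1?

U+5E62D: 4-byte form → F1 9E 98 AD.
U+02D8: 2-byte form → CB 98.
U+F9DA4: 4-byte form → F3 B9 B6 A4.
U+FCEDC: 4-byte form → F3 BC BB 9C.
U+1D414: 4-byte form → F0 9D 90 94.
U+4540A: 4-byte form → F1 85 90 8A.
U+20B1: 3-byte form → E2 82 B1.
Concatenated (25 bytes): F1 9E 98 AD CB 98 F3 B9 B6 A4 F3 BC BB 9C F0 9D 90 94 F1 85 90 8A E2 82 B1.

F1 9E 98 AD CB 98 F3 B9 B6 A4 F3 BC BB 9C F0 9D 90 94 F1 85 90 8A E2 82 B1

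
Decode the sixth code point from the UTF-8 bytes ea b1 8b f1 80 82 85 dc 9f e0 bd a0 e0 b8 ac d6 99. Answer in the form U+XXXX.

U+0599

Offset 0: leading byte 0xEA = 11101010 → 3-byte char #1 = EA B1 8B.
Offset 3: leading byte 0xF1 = 11110001 → 4-byte char #2 = F1 80 82 85.
Offset 7: leading byte 0xDC = 11011100 → 2-byte char #3 = DC 9F.
Offset 9: leading byte 0xE0 = 11100000 → 3-byte char #4 = E0 BD A0.
Offset 12: leading byte 0xE0 = 11100000 → 3-byte char #5 = E0 B8 AC.
Offset 15: leading byte 0xD6 = 11010110 → 2-byte char #6 = D6 99.
Leading byte 0xD6 = 11010110 matches 110xxxxx → 2-byte sequence.
Byte 1: 0xD6 = 11010110, payload 10110 (5 bits).
Byte 2: 0x99 = 10011001 (10xxxxxx ✓), payload 011001.
Concatenate: 10110011001 = 0x599 (11 bits → U+0599).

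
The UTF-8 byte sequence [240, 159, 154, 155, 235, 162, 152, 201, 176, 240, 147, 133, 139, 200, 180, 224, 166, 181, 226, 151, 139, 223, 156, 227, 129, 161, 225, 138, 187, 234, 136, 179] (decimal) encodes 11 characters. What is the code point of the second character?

U+B898

Offset 0: leading byte 0xF0 = 11110000 → 4-byte char #1 = F0 9F 9A 9B.
Offset 4: leading byte 0xEB = 11101011 → 3-byte char #2 = EB A2 98.
Leading byte 0xEB = 11101011 matches 1110xxxx → 3-byte sequence.
Byte 1: 0xEB = 11101011, payload 1011 (4 bits).
Byte 2: 0xA2 = 10100010 (10xxxxxx ✓), payload 100010.
Byte 3: 0x98 = 10011000 (10xxxxxx ✓), payload 011000.
Concatenate: 1011100010011000 = 0xB898 (16 bits → U+B898).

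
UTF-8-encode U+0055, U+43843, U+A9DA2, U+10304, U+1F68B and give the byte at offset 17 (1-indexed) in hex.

1-indexed offset 17 is 0-indexed offset 16.
U+0055 → 1-byte form 55 at offsets 0–0.
U+43843 → 4-byte form F1 83 A1 83 at offsets 1–4.
U+A9DA2 → 4-byte form F2 A9 B6 A2 at offsets 5–8.
U+10304 → 4-byte form F0 90 8C 84 at offsets 9–12.
U+1F68B → 4-byte form F0 9F 9A 8B at offsets 13–16.
Offset 16 falls in char 5's range; it's byte 4 of F0 9F 9A 8B = 0x8B.

0x8B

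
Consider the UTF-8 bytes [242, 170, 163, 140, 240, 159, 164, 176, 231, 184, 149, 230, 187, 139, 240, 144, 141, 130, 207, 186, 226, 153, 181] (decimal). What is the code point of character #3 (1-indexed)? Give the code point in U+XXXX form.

Offset 0: leading byte 0xF2 = 11110010 → 4-byte char #1 = F2 AA A3 8C.
Offset 4: leading byte 0xF0 = 11110000 → 4-byte char #2 = F0 9F A4 B0.
Offset 8: leading byte 0xE7 = 11100111 → 3-byte char #3 = E7 B8 95.
Leading byte 0xE7 = 11100111 matches 1110xxxx → 3-byte sequence.
Byte 1: 0xE7 = 11100111, payload 0111 (4 bits).
Byte 2: 0xB8 = 10111000 (10xxxxxx ✓), payload 111000.
Byte 3: 0x95 = 10010101 (10xxxxxx ✓), payload 010101.
Concatenate: 0111111000010101 = 0x7E15 (16 bits → U+7E15).

U+7E15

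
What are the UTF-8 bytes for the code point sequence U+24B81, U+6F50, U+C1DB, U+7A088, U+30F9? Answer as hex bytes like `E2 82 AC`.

F0 A4 AE 81 E6 BD 90 EC 87 9B F1 BA 82 88 E3 83 B9

U+24B81: 4-byte form → F0 A4 AE 81.
U+6F50: 3-byte form → E6 BD 90.
U+C1DB: 3-byte form → EC 87 9B.
U+7A088: 4-byte form → F1 BA 82 88.
U+30F9: 3-byte form → E3 83 B9.
Concatenated (17 bytes): F0 A4 AE 81 E6 BD 90 EC 87 9B F1 BA 82 88 E3 83 B9.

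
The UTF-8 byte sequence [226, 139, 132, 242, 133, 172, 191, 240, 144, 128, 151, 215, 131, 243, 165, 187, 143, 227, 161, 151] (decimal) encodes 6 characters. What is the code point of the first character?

U+22C4

Offset 0: leading byte 0xE2 = 11100010 → 3-byte char #1 = E2 8B 84.
Leading byte 0xE2 = 11100010 matches 1110xxxx → 3-byte sequence.
Byte 1: 0xE2 = 11100010, payload 0010 (4 bits).
Byte 2: 0x8B = 10001011 (10xxxxxx ✓), payload 001011.
Byte 3: 0x84 = 10000100 (10xxxxxx ✓), payload 000100.
Concatenate: 0010001011000100 = 0x22C4 (16 bits → U+22C4).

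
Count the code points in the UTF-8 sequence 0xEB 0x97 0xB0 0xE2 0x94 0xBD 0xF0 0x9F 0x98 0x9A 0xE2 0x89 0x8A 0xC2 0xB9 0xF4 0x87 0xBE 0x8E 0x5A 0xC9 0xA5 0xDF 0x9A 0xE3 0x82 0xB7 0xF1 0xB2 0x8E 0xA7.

Byte at offset 0: 0xEB = 11101011 → 3-byte char (#1). Advance 3.
Byte at offset 3: 0xE2 = 11100010 → 3-byte char (#2). Advance 3.
Byte at offset 6: 0xF0 = 11110000 → 4-byte char (#3). Advance 4.
Byte at offset 10: 0xE2 = 11100010 → 3-byte char (#4). Advance 3.
Byte at offset 13: 0xC2 = 11000010 → 2-byte char (#5). Advance 2.
Byte at offset 15: 0xF4 = 11110100 → 4-byte char (#6). Advance 4.
Byte at offset 19: 0x5A = 01011010 → 1-byte char (#7). Advance 1.
Byte at offset 20: 0xC9 = 11001001 → 2-byte char (#8). Advance 2.
Byte at offset 22: 0xDF = 11011111 → 2-byte char (#9). Advance 2.
Byte at offset 24: 0xE3 = 11100011 → 3-byte char (#10). Advance 3.
Byte at offset 27: 0xF1 = 11110001 → 4-byte char (#11). Advance 4.
Reached end at offset 31 after 11 code points.

11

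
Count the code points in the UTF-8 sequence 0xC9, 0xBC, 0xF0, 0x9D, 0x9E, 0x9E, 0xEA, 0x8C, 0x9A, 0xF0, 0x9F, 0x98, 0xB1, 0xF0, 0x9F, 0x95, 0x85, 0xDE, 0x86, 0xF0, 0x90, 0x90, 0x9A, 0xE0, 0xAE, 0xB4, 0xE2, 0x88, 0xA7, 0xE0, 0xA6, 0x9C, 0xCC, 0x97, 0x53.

Byte at offset 0: 0xC9 = 11001001 → 2-byte char (#1). Advance 2.
Byte at offset 2: 0xF0 = 11110000 → 4-byte char (#2). Advance 4.
Byte at offset 6: 0xEA = 11101010 → 3-byte char (#3). Advance 3.
Byte at offset 9: 0xF0 = 11110000 → 4-byte char (#4). Advance 4.
Byte at offset 13: 0xF0 = 11110000 → 4-byte char (#5). Advance 4.
Byte at offset 17: 0xDE = 11011110 → 2-byte char (#6). Advance 2.
Byte at offset 19: 0xF0 = 11110000 → 4-byte char (#7). Advance 4.
Byte at offset 23: 0xE0 = 11100000 → 3-byte char (#8). Advance 3.
Byte at offset 26: 0xE2 = 11100010 → 3-byte char (#9). Advance 3.
Byte at offset 29: 0xE0 = 11100000 → 3-byte char (#10). Advance 3.
Byte at offset 32: 0xCC = 11001100 → 2-byte char (#11). Advance 2.
Byte at offset 34: 0x53 = 01010011 → 1-byte char (#12). Advance 1.
Reached end at offset 35 after 12 code points.

12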